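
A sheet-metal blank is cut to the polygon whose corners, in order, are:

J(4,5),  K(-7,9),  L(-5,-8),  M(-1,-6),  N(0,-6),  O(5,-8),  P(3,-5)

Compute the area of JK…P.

132

Apply the surveyor's formula: 2A = Σ (x_i·y_{i+1} − x_{i+1}·y_i), indices taken mod 7.
Cross-terms: 71, 101, 22, 6, 30, -1, 35  ⇒  Σ = 264
Area = |Σ|/2 = 132.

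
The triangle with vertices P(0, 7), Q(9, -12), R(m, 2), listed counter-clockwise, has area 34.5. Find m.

Write out the shoelace sum; only the two edges meeting at R involve m:
2·Area = [(9·2 − m·(-12)) + (m·7 − 0·2)] + -63
       = 19·m + -45 = 69
⇒ m = 6.

6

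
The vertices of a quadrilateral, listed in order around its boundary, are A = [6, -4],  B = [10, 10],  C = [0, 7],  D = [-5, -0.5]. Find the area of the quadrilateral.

114

Apply the shoelace (surveyor's) formula: 2A = Σ (x_i·y_{i+1} − x_{i+1}·y_i), indices taken mod 4.
Cross-terms: 100, 70, 35, 23  ⇒  Σ = 228
Area = |Σ|/2 = 114.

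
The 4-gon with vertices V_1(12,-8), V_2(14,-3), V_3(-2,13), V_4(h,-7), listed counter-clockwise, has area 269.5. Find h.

-9

The doubled signed area Σ (x_i y_{i+1} − x_{i+1} y_i) is linear in h.
With h=0 it equals 350; the coefficient of h is -21 (from the two edges through V_4).
So -21·h + 350 = 2·269.5 = 539 ⇒ h = -9.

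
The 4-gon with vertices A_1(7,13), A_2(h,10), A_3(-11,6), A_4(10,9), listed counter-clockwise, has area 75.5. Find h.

Write out the shoelace sum; only the two edges meeting at A_2 involve h:
2·Area = [(7·10 − h·13) + (h·6 − (-11)·10)] + -92
       = -7·h + 88 = 151
⇒ h = -9.

-9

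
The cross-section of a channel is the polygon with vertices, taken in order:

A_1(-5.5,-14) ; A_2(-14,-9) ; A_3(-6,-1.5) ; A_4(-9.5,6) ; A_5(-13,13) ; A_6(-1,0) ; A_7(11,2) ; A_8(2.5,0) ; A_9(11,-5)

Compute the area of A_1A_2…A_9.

Apply the surveyor's formula: 2A = Σ (x_i·y_{i+1} − x_{i+1}·y_i), indices taken mod 9.
Σ = (-146.5) + (-33) + (-50.25) + (-45.5) + (13) + (-2) + (-5) + (-12.5) + (-181.5) = -463.25
Area = |Σ|/2 = 231.625.

231.625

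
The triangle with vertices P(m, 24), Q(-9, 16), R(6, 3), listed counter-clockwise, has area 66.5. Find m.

Write out the shoelace sum; only the two edges meeting at P involve m:
2·Area = [(6·24 − m·3) + (m·16 − (-9)·24)] + -123
       = 13·m + 237 = 133
⇒ m = -8.

-8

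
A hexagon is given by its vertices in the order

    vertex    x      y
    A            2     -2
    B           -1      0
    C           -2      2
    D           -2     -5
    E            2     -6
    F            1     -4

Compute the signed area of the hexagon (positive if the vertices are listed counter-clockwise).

Cross-terms: -2, -2, 14, 22, -2, 6  ⇒  Σ = 36
Signed area = Σ/2 = 18 (positive ⇒ counter-clockwise traversal).

18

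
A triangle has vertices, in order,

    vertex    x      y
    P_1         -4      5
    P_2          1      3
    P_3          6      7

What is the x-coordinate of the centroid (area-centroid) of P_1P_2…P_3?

Apply Gauss's area formula. First the cross-terms c_i = x_i·y_{i+1} − x_{i+1}·y_i:
  -17, -11, 58  ⇒  2A = 30, A = 15.
Then Σ (x_i + x_{i+1})·c_i = 90, so x̄ = 90 / (6·15) = 1.

1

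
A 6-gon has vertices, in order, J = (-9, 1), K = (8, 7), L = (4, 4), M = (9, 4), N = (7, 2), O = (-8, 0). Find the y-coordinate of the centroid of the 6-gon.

240/89

Apply Gauss's area formula. First the cross-terms c_i = x_i·y_{i+1} − x_{i+1}·y_i:
  -71, 4, -20, -10, 16, -8  ⇒  2A = -89, A = -44.5.
Then Σ (y_i + y_{i+1})·c_i = -720, so ȳ = -720 / (6·(-44.5)) = 240/89.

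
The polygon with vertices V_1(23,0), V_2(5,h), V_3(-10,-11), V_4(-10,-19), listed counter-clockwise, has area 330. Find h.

6

Write out the shoelace sum; only the two edges meeting at V_2 involve h:
2·Area = [(23·h − 5·0) + (5·(-11) − (-10)·h)] + 517
       = 33·h + 462 = 660
⇒ h = 6.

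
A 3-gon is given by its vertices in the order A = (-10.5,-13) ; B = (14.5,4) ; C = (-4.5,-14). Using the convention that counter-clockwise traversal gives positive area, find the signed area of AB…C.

-63.5

Apply the surveyor's formula: 2A = Σ (x_i·y_{i+1} − x_{i+1}·y_i), indices taken mod 3.
Σ = (146.5) + (-185) + (-88.5) = -127
Signed area = Σ/2 = -63.5 (negative ⇒ clockwise traversal).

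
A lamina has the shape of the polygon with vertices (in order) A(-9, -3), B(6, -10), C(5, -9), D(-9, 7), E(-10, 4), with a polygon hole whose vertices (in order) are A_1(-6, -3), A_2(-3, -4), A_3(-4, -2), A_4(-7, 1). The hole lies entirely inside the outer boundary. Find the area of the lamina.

72

Outer boundary:
Apply Gauss's area formula: 2A = Σ (x_i·y_{i+1} − x_{i+1}·y_i), indices taken mod 5.
Cross-terms: 108, -4, -46, 34, 66  ⇒  Σ = 158
Area = |Σ|/2 = 79.
Hole:
Apply the surveyor's formula: 2A = Σ (x_i·y_{i+1} − x_{i+1}·y_i), indices taken mod 4.
Σ = (15) + (-10) + (-18) + (27) = 14
Area = |Σ|/2 = 7.
Net area = 79 − 7 = 72.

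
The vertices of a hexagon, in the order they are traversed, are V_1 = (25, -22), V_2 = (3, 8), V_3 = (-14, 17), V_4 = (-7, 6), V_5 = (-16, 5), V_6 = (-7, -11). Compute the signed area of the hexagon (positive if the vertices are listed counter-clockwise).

Σ = (266) + (163) + (35) + (61) + (211) + (429) = 1165
Signed area = Σ/2 = 582.5 (positive ⇒ counter-clockwise traversal).

582.5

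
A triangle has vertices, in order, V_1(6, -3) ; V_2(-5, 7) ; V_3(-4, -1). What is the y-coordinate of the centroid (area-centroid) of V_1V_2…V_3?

Apply the shoelace (surveyor's) formula. First the cross-terms c_i = x_i·y_{i+1} − x_{i+1}·y_i:
  27, 33, 18  ⇒  2A = 78, A = 39.
Then Σ (y_i + y_{i+1})·c_i = 234, so ȳ = 234 / (6·39) = 1.

1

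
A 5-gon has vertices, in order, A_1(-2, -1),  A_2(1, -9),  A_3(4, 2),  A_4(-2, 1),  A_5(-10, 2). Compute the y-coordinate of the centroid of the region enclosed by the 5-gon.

Apply Gauss's area formula. First the cross-terms c_i = x_i·y_{i+1} − x_{i+1}·y_i:
  19, 38, 8, 6, 14  ⇒  2A = 85, A = 42.5.
Then Σ (y_i + y_{i+1})·c_i = -400, so ȳ = -400 / (6·42.5) = -80/51.

-80/51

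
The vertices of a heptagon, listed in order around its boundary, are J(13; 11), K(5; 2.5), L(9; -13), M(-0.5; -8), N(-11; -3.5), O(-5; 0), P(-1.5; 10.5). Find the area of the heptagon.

248.875

Apply the shoelace formula: 2A = Σ (x_i·y_{i+1} − x_{i+1}·y_i), indices taken mod 7.
Cross-terms: -22.5, -87.5, -78.5, -86.25, -17.5, -52.5, -153  ⇒  Σ = -497.75
Area = |Σ|/2 = 248.875.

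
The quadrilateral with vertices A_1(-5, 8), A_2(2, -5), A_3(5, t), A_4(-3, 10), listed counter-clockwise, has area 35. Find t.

Write out the shoelace sum; only the two edges meeting at A_3 involve t:
2·Area = [(2·t − 5·(-5)) + (5·10 − (-3)·t)] + 35
       = 5·t + 110 = 70
⇒ t = -8.

-8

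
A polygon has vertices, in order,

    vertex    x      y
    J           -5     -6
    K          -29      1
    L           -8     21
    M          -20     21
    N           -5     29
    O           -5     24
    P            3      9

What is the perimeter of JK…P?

|JK| = √((-24)² + (7)²) = √625 = 25
|KL| = √((21)² + (20)²) = √841 = 29
|LM| = √((-12)² + (0)²) = √144 = 12
|MN| = √((15)² + (8)²) = √289 = 17
|NO| = √((0)² + (-5)²) = √25 = 5
|OP| = √((8)² + (-15)²) = √289 = 17
|PJ| = √((-8)² + (-15)²) = √289 = 17
Perimeter = 25 + 29 + 12 + 17 + 5 + 17 + 17 = 122.

122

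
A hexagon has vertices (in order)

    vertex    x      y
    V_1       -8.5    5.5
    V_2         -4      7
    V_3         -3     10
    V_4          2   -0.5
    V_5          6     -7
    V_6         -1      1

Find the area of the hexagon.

Cross-terms: -37.5, -19, -18.5, -11, -1, 3  ⇒  Σ = -84
Area = |Σ|/2 = 42.

42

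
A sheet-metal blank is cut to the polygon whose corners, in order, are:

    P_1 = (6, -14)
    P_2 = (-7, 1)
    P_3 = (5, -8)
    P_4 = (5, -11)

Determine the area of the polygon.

30

Σ = (-92) + (51) + (-15) + (-4) = -60
Area = |Σ|/2 = 30.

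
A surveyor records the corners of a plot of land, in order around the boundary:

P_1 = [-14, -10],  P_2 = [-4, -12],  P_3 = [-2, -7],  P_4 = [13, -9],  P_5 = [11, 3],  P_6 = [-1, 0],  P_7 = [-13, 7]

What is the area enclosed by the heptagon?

Apply Gauss's area formula: 2A = Σ (x_i·y_{i+1} − x_{i+1}·y_i), indices taken mod 7.
Σ = (128) + (4) + (109) + (138) + (3) + (-7) + (228) = 603
Area = |Σ|/2 = 301.5.

301.5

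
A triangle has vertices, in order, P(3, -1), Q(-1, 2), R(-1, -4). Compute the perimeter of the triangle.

|PQ| = √((-4)² + (3)²) = √25 = 5
|QR| = √((0)² + (-6)²) = √36 = 6
|RP| = √((4)² + (3)²) = √25 = 5
Perimeter = 5 + 6 + 5 = 16.

16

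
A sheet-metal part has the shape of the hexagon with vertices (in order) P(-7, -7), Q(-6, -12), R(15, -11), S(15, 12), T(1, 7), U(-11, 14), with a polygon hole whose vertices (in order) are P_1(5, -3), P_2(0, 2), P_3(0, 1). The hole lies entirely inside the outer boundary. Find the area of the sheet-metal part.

Outer boundary:
Σ = (42) + (246) + (345) + (93) + (91) + (175) = 992
Area = |Σ|/2 = 496.
Hole:
Apply the surveyor's formula: 2A = Σ (x_i·y_{i+1} − x_{i+1}·y_i), indices taken mod 3.
P_1→P_2: (5)(2) − (0)(-3) = 10
P_2→P_3: (0)(1) − (0)(2) = 0
P_3→P_1: (0)(-3) − (5)(1) = -5
Σ = 5
Area = |Σ|/2 = 2.5.
Net area = 496 − 2.5 = 493.5.

493.5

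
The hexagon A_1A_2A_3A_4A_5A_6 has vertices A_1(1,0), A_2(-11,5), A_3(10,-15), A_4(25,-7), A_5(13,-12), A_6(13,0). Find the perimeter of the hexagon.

|A_1A_2| = √((-12)² + (5)²) = √169 = 13
|A_2A_3| = √((21)² + (-20)²) = √841 = 29
|A_3A_4| = √((15)² + (8)²) = √289 = 17
|A_4A_5| = √((-12)² + (-5)²) = √169 = 13
|A_5A_6| = √((0)² + (12)²) = √144 = 12
|A_6A_1| = √((-12)² + (0)²) = √144 = 12
Perimeter = 13 + 29 + 17 + 13 + 12 + 12 = 96.

96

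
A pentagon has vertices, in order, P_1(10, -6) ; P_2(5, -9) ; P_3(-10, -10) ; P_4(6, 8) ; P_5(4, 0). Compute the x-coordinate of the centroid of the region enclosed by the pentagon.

Apply the surveyor's formula. First the cross-terms c_i = x_i·y_{i+1} − x_{i+1}·y_i:
  -60, -140, -20, -32, -24  ⇒  2A = -276, A = -138.
Then Σ (x_i + x_{i+1})·c_i = -776, so x̄ = -776 / (6·(-138)) = 194/207.

194/207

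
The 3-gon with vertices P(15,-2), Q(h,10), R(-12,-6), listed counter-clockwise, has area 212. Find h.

-10

The doubled signed area Σ (x_i y_{i+1} − x_{i+1} y_i) is linear in h.
With h=0 it equals 384; the coefficient of h is -4 (from the two edges through Q).
So -4·h + 384 = 2·212 = 424 ⇒ h = -10.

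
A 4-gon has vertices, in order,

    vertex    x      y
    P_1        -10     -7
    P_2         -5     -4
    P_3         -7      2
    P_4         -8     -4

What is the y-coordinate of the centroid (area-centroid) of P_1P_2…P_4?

-3

Apply the shoelace (surveyor's) formula. First the cross-terms c_i = x_i·y_{i+1} − x_{i+1}·y_i:
  5, -38, 44, 16  ⇒  2A = 27, A = 13.5.
Then Σ (y_i + y_{i+1})·c_i = -243, so ȳ = -243 / (6·13.5) = -3.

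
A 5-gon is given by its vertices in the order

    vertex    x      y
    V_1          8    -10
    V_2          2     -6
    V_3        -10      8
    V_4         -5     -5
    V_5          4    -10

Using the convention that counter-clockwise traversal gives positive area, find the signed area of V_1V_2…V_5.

Apply the shoelace formula: 2A = Σ (x_i·y_{i+1} − x_{i+1}·y_i), indices taken mod 5.
V_1→V_2: (8)(-6) − (2)(-10) = -28
V_2→V_3: (2)(8) − (-10)(-6) = -44
V_3→V_4: (-10)(-5) − (-5)(8) = 90
V_4→V_5: (-5)(-10) − (4)(-5) = 70
V_5→V_1: (4)(-10) − (8)(-10) = 40
Σ = 128
Signed area = Σ/2 = 64 (positive ⇒ counter-clockwise traversal).

64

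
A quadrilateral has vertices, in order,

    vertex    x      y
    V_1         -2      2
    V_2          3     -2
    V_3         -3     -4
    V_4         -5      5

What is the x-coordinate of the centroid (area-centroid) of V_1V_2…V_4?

-278/165

Apply the shoelace formula. First the cross-terms c_i = x_i·y_{i+1} − x_{i+1}·y_i:
  -2, -18, -35, 0  ⇒  2A = -55, A = -27.5.
Then Σ (x_i + x_{i+1})·c_i = 278, so x̄ = 278 / (6·(-27.5)) = -278/165.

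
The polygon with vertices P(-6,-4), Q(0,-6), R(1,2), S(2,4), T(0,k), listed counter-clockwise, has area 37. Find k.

4

The doubled signed area Σ (x_i y_{i+1} − x_{i+1} y_i) is linear in k.
With k=0 it equals 42; the coefficient of k is 8 (from the two edges through T).
So 8·k + 42 = 2·37 = 74 ⇒ k = 4.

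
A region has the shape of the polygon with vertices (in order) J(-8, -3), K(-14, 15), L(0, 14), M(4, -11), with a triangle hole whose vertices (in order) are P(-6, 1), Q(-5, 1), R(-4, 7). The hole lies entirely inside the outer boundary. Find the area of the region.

254

Outer boundary:
Apply the shoelace (surveyor's) formula: 2A = Σ (x_i·y_{i+1} − x_{i+1}·y_i), indices taken mod 4.
Σ = (-162) + (-196) + (-56) + (-100) = -514
Area = |Σ|/2 = 257.
Hole:
Apply the shoelace formula: 2A = Σ (x_i·y_{i+1} − x_{i+1}·y_i), indices taken mod 3.
Σ = (-1) + (-31) + (38) = 6
Area = |Σ|/2 = 3.
Net area = 257 − 3 = 254.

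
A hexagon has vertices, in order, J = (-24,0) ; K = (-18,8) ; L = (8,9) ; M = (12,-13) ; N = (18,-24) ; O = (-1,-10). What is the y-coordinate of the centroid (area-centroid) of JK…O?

-189/94

Apply the shoelace formula. First the cross-terms c_i = x_i·y_{i+1} − x_{i+1}·y_i:
  -192, -226, -212, -54, -204, -240  ⇒  2A = -1128, A = -564.
Then Σ (y_i + y_{i+1})·c_i = 6804, so ȳ = 6804 / (6·(-564)) = -189/94.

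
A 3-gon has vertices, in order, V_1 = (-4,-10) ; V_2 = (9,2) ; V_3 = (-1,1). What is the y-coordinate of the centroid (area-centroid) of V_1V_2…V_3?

Apply the shoelace formula. First the cross-terms c_i = x_i·y_{i+1} − x_{i+1}·y_i:
  82, 11, 14  ⇒  2A = 107, A = 53.5.
Then Σ (y_i + y_{i+1})·c_i = -749, so ȳ = -749 / (6·53.5) = -7/3.

-7/3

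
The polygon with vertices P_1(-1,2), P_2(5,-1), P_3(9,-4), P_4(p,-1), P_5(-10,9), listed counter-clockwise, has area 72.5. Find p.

15

The doubled signed area Σ (x_i y_{i+1} − x_{i+1} y_i) is linear in p.
With p=0 it equals -50; the coefficient of p is 13 (from the two edges through P_4).
So 13·p + -50 = 2·72.5 = 145 ⇒ p = 15.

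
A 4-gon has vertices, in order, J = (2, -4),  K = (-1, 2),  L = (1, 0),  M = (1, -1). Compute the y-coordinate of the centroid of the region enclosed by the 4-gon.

Apply the shoelace formula. First the cross-terms c_i = x_i·y_{i+1} − x_{i+1}·y_i:
  0, -2, -1, -2  ⇒  2A = -5, A = -2.5.
Then Σ (y_i + y_{i+1})·c_i = 7, so ȳ = 7 / (6·(-2.5)) = -7/15.

-7/15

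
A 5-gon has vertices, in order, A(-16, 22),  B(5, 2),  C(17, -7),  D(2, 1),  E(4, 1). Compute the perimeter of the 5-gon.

|AB| = √((21)² + (-20)²) = √841 = 29
|BC| = √((12)² + (-9)²) = √225 = 15
|CD| = √((-15)² + (8)²) = √289 = 17
|DE| = √((2)² + (0)²) = √4 = 2
|EA| = √((-20)² + (21)²) = √841 = 29
Perimeter = 29 + 15 + 17 + 2 + 29 = 92.

92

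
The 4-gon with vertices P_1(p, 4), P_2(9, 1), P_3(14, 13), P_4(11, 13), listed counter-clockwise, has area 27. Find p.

The doubled signed area Σ (x_i y_{i+1} − x_{i+1} y_i) is linear in p.
With p=0 it equals 150; the coefficient of p is -12 (from the two edges through P_1).
So -12·p + 150 = 2·27 = 54 ⇒ p = 8.

8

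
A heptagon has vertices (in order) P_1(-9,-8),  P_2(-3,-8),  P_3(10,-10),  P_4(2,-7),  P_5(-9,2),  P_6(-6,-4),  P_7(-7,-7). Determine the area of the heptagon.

Cross-terms: 48, 110, -50, -59, 48, 14, -7  ⇒  Σ = 104
Area = |Σ|/2 = 52.

52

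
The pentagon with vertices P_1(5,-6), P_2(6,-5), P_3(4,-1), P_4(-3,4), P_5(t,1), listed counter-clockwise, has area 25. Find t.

The doubled signed area Σ (x_i y_{i+1} − x_{i+1} y_i) is linear in t.
With t=0 it equals 30; the coefficient of t is -10 (from the two edges through P_5).
So -10·t + 30 = 2·25 = 50 ⇒ t = -2.

-2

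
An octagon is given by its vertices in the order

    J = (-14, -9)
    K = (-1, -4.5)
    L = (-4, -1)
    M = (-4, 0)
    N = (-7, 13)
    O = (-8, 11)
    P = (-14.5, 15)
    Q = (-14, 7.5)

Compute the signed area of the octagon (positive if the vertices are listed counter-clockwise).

189.875

Apply Gauss's area formula: 2A = Σ (x_i·y_{i+1} − x_{i+1}·y_i), indices taken mod 8.
J→K: (-14)(-4.5) − (-1)(-9) = 54
K→L: (-1)(-1) − (-4)(-4.5) = -17
L→M: (-4)(0) − (-4)(-1) = -4
M→N: (-4)(13) − (-7)(0) = -52
N→O: (-7)(11) − (-8)(13) = 27
O→P: (-8)(15) − (-14.5)(11) = 39.5
P→Q: (-14.5)(7.5) − (-14)(15) = 101.25
Q→J: (-14)(-9) − (-14)(7.5) = 231
Σ = 379.75
Signed area = Σ/2 = 189.875 (positive ⇒ counter-clockwise traversal).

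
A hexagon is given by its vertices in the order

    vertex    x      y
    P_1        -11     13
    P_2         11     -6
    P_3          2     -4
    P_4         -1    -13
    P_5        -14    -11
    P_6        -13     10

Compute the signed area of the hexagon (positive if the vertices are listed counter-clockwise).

-326

Apply the shoelace (surveyor's) formula: 2A = Σ (x_i·y_{i+1} − x_{i+1}·y_i), indices taken mod 6.
Cross-terms: -77, -32, -30, -171, -283, -59  ⇒  Σ = -652
Signed area = Σ/2 = -326 (negative ⇒ clockwise traversal).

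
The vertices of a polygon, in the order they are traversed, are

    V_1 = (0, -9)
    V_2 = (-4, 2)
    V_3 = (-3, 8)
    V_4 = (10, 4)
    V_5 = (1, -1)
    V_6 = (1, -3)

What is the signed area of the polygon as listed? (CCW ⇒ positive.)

V_1→V_2: (0)(2) − (-4)(-9) = -36
V_2→V_3: (-4)(8) − (-3)(2) = -26
V_3→V_4: (-3)(4) − (10)(8) = -92
V_4→V_5: (10)(-1) − (1)(4) = -14
V_5→V_6: (1)(-3) − (1)(-1) = -2
V_6→V_1: (1)(-9) − (0)(-3) = -9
Σ = -179
Signed area = Σ/2 = -89.5 (negative ⇒ clockwise traversal).

-89.5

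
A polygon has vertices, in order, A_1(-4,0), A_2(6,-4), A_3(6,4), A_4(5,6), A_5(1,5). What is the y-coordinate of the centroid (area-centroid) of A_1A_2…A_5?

Apply the shoelace (surveyor's) formula. First the cross-terms c_i = x_i·y_{i+1} − x_{i+1}·y_i:
  16, 48, 16, 19, 20  ⇒  2A = 119, A = 59.5.
Then Σ (y_i + y_{i+1})·c_i = 405, so ȳ = 405 / (6·59.5) = 135/119.

135/119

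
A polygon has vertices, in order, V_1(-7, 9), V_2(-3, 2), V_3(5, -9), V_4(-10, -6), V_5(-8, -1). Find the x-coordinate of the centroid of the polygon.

Apply Gauss's area formula. First the cross-terms c_i = x_i·y_{i+1} − x_{i+1}·y_i:
  13, 17, -120, -38, -79  ⇒  2A = -207, A = -103.5.
Then Σ (x_i + x_{i+1})·c_i = 2373, so x̄ = 2373 / (6·(-103.5)) = -791/207.

-791/207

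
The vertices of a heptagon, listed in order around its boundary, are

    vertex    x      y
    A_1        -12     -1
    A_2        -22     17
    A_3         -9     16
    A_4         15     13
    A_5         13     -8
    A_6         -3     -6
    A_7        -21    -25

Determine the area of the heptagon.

Cross-terms: -226, -199, -357, -289, -102, -51, -279  ⇒  Σ = -1503
Area = |Σ|/2 = 751.5.

751.5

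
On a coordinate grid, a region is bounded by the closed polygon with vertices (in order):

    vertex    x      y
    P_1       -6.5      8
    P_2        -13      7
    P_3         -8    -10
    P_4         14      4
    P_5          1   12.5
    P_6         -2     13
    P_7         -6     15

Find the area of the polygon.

Σ = (58.5) + (186) + (108) + (171) + (38) + (48) + (49.5) = 659
Area = |Σ|/2 = 329.5.

329.5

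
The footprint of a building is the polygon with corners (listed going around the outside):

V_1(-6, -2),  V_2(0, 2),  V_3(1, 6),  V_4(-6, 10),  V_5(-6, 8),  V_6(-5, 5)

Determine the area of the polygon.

47

V_1→V_2: (-6)(2) − (0)(-2) = -12
V_2→V_3: (0)(6) − (1)(2) = -2
V_3→V_4: (1)(10) − (-6)(6) = 46
V_4→V_5: (-6)(8) − (-6)(10) = 12
V_5→V_6: (-6)(5) − (-5)(8) = 10
V_6→V_1: (-5)(-2) − (-6)(5) = 40
Σ = 94
Area = |Σ|/2 = 47.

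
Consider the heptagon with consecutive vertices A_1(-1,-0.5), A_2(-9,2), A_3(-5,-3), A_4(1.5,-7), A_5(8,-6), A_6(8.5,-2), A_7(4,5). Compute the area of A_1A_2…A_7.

102.75

Apply Gauss's area formula: 2A = Σ (x_i·y_{i+1} − x_{i+1}·y_i), indices taken mod 7.
Σ = (-6.5) + (37) + (39.5) + (47) + (35) + (50.5) + (3) = 205.5
Area = |Σ|/2 = 102.75.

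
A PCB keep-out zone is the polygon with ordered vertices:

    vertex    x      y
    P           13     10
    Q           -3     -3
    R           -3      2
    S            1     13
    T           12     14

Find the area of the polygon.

134.5

Apply the shoelace formula: 2A = Σ (x_i·y_{i+1} − x_{i+1}·y_i), indices taken mod 5.
Σ = (-9) + (-15) + (-41) + (-142) + (-62) = -269
Area = |Σ|/2 = 134.5.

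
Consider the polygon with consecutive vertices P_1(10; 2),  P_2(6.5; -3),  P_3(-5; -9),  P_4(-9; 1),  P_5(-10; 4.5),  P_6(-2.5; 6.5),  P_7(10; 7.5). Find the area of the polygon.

212.75

Apply the shoelace (surveyor's) formula: 2A = Σ (x_i·y_{i+1} − x_{i+1}·y_i), indices taken mod 7.
Cross-terms: -43, -73.5, -86, -30.5, -53.75, -83.75, -55  ⇒  Σ = -425.5
Area = |Σ|/2 = 212.75.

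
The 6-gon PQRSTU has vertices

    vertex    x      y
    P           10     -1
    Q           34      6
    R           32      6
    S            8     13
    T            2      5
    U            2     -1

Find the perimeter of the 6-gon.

|PQ| = √((24)² + (7)²) = √625 = 25
|QR| = √((-2)² + (0)²) = √4 = 2
|RS| = √((-24)² + (7)²) = √625 = 25
|ST| = √((-6)² + (-8)²) = √100 = 10
|TU| = √((0)² + (-6)²) = √36 = 6
|UP| = √((8)² + (0)²) = √64 = 8
Perimeter = 25 + 2 + 25 + 10 + 6 + 8 = 76.

76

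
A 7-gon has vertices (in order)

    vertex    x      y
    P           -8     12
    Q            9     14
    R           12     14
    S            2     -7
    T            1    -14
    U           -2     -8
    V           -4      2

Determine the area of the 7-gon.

249.5

Apply the shoelace formula: 2A = Σ (x_i·y_{i+1} − x_{i+1}·y_i), indices taken mod 7.
Cross-terms: -220, -42, -112, -21, -36, -36, -32  ⇒  Σ = -499
Area = |Σ|/2 = 249.5.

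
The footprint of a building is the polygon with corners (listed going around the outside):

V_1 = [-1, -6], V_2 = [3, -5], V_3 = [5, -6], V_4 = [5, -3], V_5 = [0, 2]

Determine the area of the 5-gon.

Apply the shoelace formula: 2A = Σ (x_i·y_{i+1} − x_{i+1}·y_i), indices taken mod 5.
V_1→V_2: (-1)(-5) − (3)(-6) = 23
V_2→V_3: (3)(-6) − (5)(-5) = 7
V_3→V_4: (5)(-3) − (5)(-6) = 15
V_4→V_5: (5)(2) − (0)(-3) = 10
V_5→V_1: (0)(-6) − (-1)(2) = 2
Σ = 57
Area = |Σ|/2 = 28.5.

28.5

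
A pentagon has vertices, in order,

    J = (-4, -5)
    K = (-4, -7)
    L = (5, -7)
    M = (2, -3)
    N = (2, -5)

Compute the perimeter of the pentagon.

|JK| = √((0)² + (-2)²) = √4 = 2
|KL| = √((9)² + (0)²) = √81 = 9
|LM| = √((-3)² + (4)²) = √25 = 5
|MN| = √((0)² + (-2)²) = √4 = 2
|NJ| = √((-6)² + (0)²) = √36 = 6
Perimeter = 2 + 9 + 5 + 2 + 6 = 24.

24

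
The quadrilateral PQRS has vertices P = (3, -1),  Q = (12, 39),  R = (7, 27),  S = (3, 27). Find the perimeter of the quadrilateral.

86

|PQ| = √((9)² + (40)²) = √1681 = 41
|QR| = √((-5)² + (-12)²) = √169 = 13
|RS| = √((-4)² + (0)²) = √16 = 4
|SP| = √((0)² + (-28)²) = √784 = 28
Perimeter = 41 + 13 + 4 + 28 = 86.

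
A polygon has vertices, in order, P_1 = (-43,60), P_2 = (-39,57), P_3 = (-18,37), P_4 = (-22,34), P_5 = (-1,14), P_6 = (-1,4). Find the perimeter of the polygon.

148

|P_1P_2| = √((4)² + (-3)²) = √25 = 5
|P_2P_3| = √((21)² + (-20)²) = √841 = 29
|P_3P_4| = √((-4)² + (-3)²) = √25 = 5
|P_4P_5| = √((21)² + (-20)²) = √841 = 29
|P_5P_6| = √((0)² + (-10)²) = √100 = 10
|P_6P_1| = √((-42)² + (56)²) = √4900 = 70
Perimeter = 5 + 29 + 5 + 29 + 10 + 70 = 148.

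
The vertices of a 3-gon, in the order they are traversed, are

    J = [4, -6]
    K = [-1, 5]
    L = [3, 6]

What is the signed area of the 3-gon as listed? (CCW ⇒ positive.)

Apply the shoelace formula: 2A = Σ (x_i·y_{i+1} − x_{i+1}·y_i), indices taken mod 3.
Σ = (14) + (-21) + (-42) = -49
Signed area = Σ/2 = -24.5 (negative ⇒ clockwise traversal).

-24.5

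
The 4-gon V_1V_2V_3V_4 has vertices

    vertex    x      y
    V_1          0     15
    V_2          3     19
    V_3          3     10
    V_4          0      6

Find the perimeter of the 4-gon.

28

|V_1V_2| = √((3)² + (4)²) = √25 = 5
|V_2V_3| = √((0)² + (-9)²) = √81 = 9
|V_3V_4| = √((-3)² + (-4)²) = √25 = 5
|V_4V_1| = √((0)² + (9)²) = √81 = 9
Perimeter = 5 + 9 + 5 + 9 = 28.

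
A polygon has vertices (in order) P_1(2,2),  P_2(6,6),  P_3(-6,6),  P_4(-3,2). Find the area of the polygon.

34

Apply the shoelace formula: 2A = Σ (x_i·y_{i+1} − x_{i+1}·y_i), indices taken mod 4.
Cross-terms: 0, 72, 6, -10  ⇒  Σ = 68
Area = |Σ|/2 = 34.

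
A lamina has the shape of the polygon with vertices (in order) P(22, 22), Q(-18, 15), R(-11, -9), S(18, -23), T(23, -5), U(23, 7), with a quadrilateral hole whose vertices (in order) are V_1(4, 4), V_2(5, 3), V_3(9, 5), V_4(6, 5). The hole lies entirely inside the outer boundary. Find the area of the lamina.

1263

Outer boundary:
Σ = (726) + (327) + (415) + (439) + (276) + (352) = 2535
Area = |Σ|/2 = 1267.5.
Hole:
Apply the shoelace formula: 2A = Σ (x_i·y_{i+1} − x_{i+1}·y_i), indices taken mod 4.
Σ = (-8) + (-2) + (15) + (4) = 9
Area = |Σ|/2 = 4.5.
Net area = 1267.5 − 4.5 = 1263.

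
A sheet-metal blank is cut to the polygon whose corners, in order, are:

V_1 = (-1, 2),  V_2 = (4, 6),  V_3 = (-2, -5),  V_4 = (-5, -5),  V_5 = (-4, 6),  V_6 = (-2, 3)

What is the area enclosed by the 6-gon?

Apply the shoelace formula: 2A = Σ (x_i·y_{i+1} − x_{i+1}·y_i), indices taken mod 6.
V_1→V_2: (-1)(6) − (4)(2) = -14
V_2→V_3: (4)(-5) − (-2)(6) = -8
V_3→V_4: (-2)(-5) − (-5)(-5) = -15
V_4→V_5: (-5)(6) − (-4)(-5) = -50
V_5→V_6: (-4)(3) − (-2)(6) = 0
V_6→V_1: (-2)(2) − (-1)(3) = -1
Σ = -88
Area = |Σ|/2 = 44.

44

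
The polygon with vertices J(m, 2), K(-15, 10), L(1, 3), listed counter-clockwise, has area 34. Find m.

13

Write out the shoelace sum; only the two edges meeting at J involve m:
2·Area = [(1·2 − m·3) + (m·10 − (-15)·2)] + -55
       = 7·m + -23 = 68
⇒ m = 13.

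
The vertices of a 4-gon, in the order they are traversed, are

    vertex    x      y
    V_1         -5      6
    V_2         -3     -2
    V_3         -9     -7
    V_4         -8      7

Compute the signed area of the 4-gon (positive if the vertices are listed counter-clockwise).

Apply the shoelace formula: 2A = Σ (x_i·y_{i+1} − x_{i+1}·y_i), indices taken mod 4.
Σ = (28) + (3) + (-119) + (-13) = -101
Signed area = Σ/2 = -50.5 (negative ⇒ clockwise traversal).

-50.5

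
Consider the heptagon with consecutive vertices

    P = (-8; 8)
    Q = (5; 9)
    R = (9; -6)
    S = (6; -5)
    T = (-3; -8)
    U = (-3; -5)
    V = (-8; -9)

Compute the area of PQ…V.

Apply the surveyor's formula: 2A = Σ (x_i·y_{i+1} − x_{i+1}·y_i), indices taken mod 7.
Cross-terms: -112, -111, -9, -63, -9, -13, -136  ⇒  Σ = -453
Area = |Σ|/2 = 226.5.

226.5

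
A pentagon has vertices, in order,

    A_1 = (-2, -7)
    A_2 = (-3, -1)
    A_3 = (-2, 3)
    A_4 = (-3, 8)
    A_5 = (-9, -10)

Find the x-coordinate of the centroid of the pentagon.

Apply the shoelace (surveyor's) formula. First the cross-terms c_i = x_i·y_{i+1} − x_{i+1}·y_i:
  -19, -11, -7, 102, 43  ⇒  2A = 108, A = 54.
Then Σ (x_i + x_{i+1})·c_i = -1512, so x̄ = -1512 / (6·54) = -14/3.

-14/3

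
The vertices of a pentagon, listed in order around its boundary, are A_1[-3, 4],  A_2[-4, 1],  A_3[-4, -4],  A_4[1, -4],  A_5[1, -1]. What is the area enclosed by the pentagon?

Σ = (13) + (20) + (20) + (3) + (1) = 57
Area = |Σ|/2 = 28.5.

28.5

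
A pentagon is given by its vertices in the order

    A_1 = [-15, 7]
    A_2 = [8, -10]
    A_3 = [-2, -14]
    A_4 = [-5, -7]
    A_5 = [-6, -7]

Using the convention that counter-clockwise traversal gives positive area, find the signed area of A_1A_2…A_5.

Apply Gauss's area formula: 2A = Σ (x_i·y_{i+1} − x_{i+1}·y_i), indices taken mod 5.
Σ = (94) + (-132) + (-56) + (-7) + (-147) = -248
Signed area = Σ/2 = -124 (negative ⇒ clockwise traversal).

-124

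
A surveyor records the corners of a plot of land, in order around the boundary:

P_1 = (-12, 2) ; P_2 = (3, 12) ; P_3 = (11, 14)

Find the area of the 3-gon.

Apply the shoelace (surveyor's) formula: 2A = Σ (x_i·y_{i+1} − x_{i+1}·y_i), indices taken mod 3.
Σ = (-150) + (-90) + (190) = -50
Area = |Σ|/2 = 25.

25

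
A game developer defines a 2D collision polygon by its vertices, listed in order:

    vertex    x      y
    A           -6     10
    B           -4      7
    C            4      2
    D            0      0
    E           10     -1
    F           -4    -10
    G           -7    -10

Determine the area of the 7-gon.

151

Apply Gauss's area formula: 2A = Σ (x_i·y_{i+1} − x_{i+1}·y_i), indices taken mod 7.
A→B: (-6)(7) − (-4)(10) = -2
B→C: (-4)(2) − (4)(7) = -36
C→D: (4)(0) − (0)(2) = 0
D→E: (0)(-1) − (10)(0) = 0
E→F: (10)(-10) − (-4)(-1) = -104
F→G: (-4)(-10) − (-7)(-10) = -30
G→A: (-7)(10) − (-6)(-10) = -130
Σ = -302
Area = |Σ|/2 = 151.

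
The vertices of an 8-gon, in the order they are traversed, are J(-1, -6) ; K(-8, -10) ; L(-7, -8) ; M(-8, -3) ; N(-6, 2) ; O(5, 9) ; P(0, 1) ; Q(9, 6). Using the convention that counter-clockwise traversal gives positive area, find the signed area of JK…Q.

-118.5

Apply the shoelace (surveyor's) formula: 2A = Σ (x_i·y_{i+1} − x_{i+1}·y_i), indices taken mod 8.
Σ = (-38) + (-6) + (-43) + (-34) + (-64) + (5) + (-9) + (-48) = -237
Signed area = Σ/2 = -118.5 (negative ⇒ clockwise traversal).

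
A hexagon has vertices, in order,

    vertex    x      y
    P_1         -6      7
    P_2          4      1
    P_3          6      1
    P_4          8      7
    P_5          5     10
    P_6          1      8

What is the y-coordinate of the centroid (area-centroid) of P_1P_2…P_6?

1063/192

Apply the shoelace formula. First the cross-terms c_i = x_i·y_{i+1} − x_{i+1}·y_i:
  -34, -2, 34, 45, 30, 55  ⇒  2A = 128, A = 64.
Then Σ (y_i + y_{i+1})·c_i = 2126, so ȳ = 2126 / (6·64) = 1063/192.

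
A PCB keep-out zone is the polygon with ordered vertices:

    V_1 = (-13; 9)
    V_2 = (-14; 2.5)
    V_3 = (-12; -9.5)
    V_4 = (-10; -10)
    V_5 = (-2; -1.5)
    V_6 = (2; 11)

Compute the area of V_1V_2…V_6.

209.25

Σ = (93.5) + (163) + (25) + (-5) + (-19) + (161) = 418.5
Area = |Σ|/2 = 209.25.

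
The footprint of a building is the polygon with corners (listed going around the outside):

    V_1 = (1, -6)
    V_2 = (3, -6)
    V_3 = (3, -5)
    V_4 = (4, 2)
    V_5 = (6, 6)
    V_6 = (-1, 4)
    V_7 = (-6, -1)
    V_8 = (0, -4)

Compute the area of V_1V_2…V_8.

68

Σ = (12) + (3) + (26) + (12) + (30) + (25) + (24) + (4) = 136
Area = |Σ|/2 = 68.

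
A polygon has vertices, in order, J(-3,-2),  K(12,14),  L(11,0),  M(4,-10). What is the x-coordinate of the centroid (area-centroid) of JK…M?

337/60

Apply Gauss's area formula. First the cross-terms c_i = x_i·y_{i+1} − x_{i+1}·y_i:
  -18, -154, -110, -38  ⇒  2A = -320, A = -160.
Then Σ (x_i + x_{i+1})·c_i = -5392, so x̄ = -5392 / (6·(-160)) = 337/60.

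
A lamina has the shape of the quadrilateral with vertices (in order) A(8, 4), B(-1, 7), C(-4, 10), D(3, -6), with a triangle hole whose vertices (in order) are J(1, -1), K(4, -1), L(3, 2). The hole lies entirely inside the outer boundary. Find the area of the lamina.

61.5

Outer boundary:
A→B: (8)(7) − (-1)(4) = 60
B→C: (-1)(10) − (-4)(7) = 18
C→D: (-4)(-6) − (3)(10) = -6
D→A: (3)(4) − (8)(-6) = 60
Σ = 132
Area = |Σ|/2 = 66.
Hole:
Σ = (3) + (11) + (-5) = 9
Area = |Σ|/2 = 4.5.
Net area = 66 − 4.5 = 61.5.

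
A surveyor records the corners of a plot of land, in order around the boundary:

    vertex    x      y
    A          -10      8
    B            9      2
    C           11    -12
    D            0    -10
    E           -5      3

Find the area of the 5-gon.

Apply the surveyor's formula: 2A = Σ (x_i·y_{i+1} − x_{i+1}·y_i), indices taken mod 5.
Cross-terms: -92, -130, -110, -50, -10  ⇒  Σ = -392
Area = |Σ|/2 = 196.

196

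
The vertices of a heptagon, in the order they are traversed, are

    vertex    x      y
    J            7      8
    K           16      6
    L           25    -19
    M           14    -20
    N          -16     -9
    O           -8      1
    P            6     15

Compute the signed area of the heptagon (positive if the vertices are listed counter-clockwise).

J→K: (7)(6) − (16)(8) = -86
K→L: (16)(-19) − (25)(6) = -454
L→M: (25)(-20) − (14)(-19) = -234
M→N: (14)(-9) − (-16)(-20) = -446
N→O: (-16)(1) − (-8)(-9) = -88
O→P: (-8)(15) − (6)(1) = -126
P→J: (6)(8) − (7)(15) = -57
Σ = -1491
Signed area = Σ/2 = -745.5 (negative ⇒ clockwise traversal).

-745.5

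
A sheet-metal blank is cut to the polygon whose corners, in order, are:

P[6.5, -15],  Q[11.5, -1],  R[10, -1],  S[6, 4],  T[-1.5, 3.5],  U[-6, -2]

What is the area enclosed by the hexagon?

Apply the shoelace (surveyor's) formula: 2A = Σ (x_i·y_{i+1} − x_{i+1}·y_i), indices taken mod 6.
Σ = (166) + (-1.5) + (46) + (27) + (24) + (103) = 364.5
Area = |Σ|/2 = 182.25.

182.25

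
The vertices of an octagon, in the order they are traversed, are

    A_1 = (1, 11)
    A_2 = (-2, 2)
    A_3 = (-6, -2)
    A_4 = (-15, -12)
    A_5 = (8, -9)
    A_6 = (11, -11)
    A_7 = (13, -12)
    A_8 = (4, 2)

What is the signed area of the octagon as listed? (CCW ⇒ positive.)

Apply Gauss's area formula: 2A = Σ (x_i·y_{i+1} − x_{i+1}·y_i), indices taken mod 8.
Cross-terms: 24, 16, 42, 231, 11, 11, 74, 42  ⇒  Σ = 451
Signed area = Σ/2 = 225.5 (positive ⇒ counter-clockwise traversal).

225.5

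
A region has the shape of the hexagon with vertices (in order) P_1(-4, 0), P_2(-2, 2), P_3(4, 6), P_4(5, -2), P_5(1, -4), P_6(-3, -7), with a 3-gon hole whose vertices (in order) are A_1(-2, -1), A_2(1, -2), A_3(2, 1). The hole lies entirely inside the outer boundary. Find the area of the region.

60.5

Outer boundary:
Apply Gauss's area formula: 2A = Σ (x_i·y_{i+1} − x_{i+1}·y_i), indices taken mod 6.
Σ = (-8) + (-20) + (-38) + (-18) + (-19) + (-28) = -131
Area = |Σ|/2 = 65.5.
Hole:
Apply Gauss's area formula: 2A = Σ (x_i·y_{i+1} − x_{i+1}·y_i), indices taken mod 3.
A_1→A_2: (-2)(-2) − (1)(-1) = 5
A_2→A_3: (1)(1) − (2)(-2) = 5
A_3→A_1: (2)(-1) − (-2)(1) = 0
Σ = 10
Area = |Σ|/2 = 5.
Net area = 65.5 − 5 = 60.5.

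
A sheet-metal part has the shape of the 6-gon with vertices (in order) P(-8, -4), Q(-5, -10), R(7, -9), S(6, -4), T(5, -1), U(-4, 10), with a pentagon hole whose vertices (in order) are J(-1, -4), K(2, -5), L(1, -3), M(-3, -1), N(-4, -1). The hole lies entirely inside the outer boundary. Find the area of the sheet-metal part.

170.5

Outer boundary:
Apply Gauss's area formula: 2A = Σ (x_i·y_{i+1} − x_{i+1}·y_i), indices taken mod 6.
Cross-terms: 60, 115, 26, 14, 46, 96  ⇒  Σ = 357
Area = |Σ|/2 = 178.5.
Hole:
Apply the shoelace (surveyor's) formula: 2A = Σ (x_i·y_{i+1} − x_{i+1}·y_i), indices taken mod 5.
Σ = (13) + (-1) + (-10) + (-1) + (15) = 16
Area = |Σ|/2 = 8.
Net area = 178.5 − 8 = 170.5.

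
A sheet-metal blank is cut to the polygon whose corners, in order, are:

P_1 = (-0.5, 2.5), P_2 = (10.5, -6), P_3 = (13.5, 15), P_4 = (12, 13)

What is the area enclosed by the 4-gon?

123.625

Apply the shoelace formula: 2A = Σ (x_i·y_{i+1} − x_{i+1}·y_i), indices taken mod 4.
P_1→P_2: (-0.5)(-6) − (10.5)(2.5) = -23.25
P_2→P_3: (10.5)(15) − (13.5)(-6) = 238.5
P_3→P_4: (13.5)(13) − (12)(15) = -4.5
P_4→P_1: (12)(2.5) − (-0.5)(13) = 36.5
Σ = 247.25
Area = |Σ|/2 = 123.625.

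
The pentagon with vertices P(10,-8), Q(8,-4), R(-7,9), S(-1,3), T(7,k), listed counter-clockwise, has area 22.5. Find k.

-6

The doubled signed area Σ (x_i y_{i+1} − x_{i+1} y_i) is linear in k.
With k=0 it equals -21; the coefficient of k is -11 (from the two edges through T).
So -11·k + -21 = 2·22.5 = 45 ⇒ k = -6.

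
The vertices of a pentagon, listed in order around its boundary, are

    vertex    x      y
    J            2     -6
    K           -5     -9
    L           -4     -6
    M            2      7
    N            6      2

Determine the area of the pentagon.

Apply the shoelace (surveyor's) formula: 2A = Σ (x_i·y_{i+1} − x_{i+1}·y_i), indices taken mod 5.
J→K: (2)(-9) − (-5)(-6) = -48
K→L: (-5)(-6) − (-4)(-9) = -6
L→M: (-4)(7) − (2)(-6) = -16
M→N: (2)(2) − (6)(7) = -38
N→J: (6)(-6) − (2)(2) = -40
Σ = -148
Area = |Σ|/2 = 74.

74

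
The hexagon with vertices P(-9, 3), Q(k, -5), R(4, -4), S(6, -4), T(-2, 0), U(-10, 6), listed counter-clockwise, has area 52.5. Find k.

Write out the shoelace sum; only the two edges meeting at Q involve k:
2·Area = [((-9)·(-5) − k·3) + (k·(-4) − 4·(-5))] + 12
       = -7·k + 77 = 105
⇒ k = -4.

-4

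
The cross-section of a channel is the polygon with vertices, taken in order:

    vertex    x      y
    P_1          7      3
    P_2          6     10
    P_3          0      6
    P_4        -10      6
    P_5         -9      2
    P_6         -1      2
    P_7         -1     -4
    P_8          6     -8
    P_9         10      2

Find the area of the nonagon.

Apply Gauss's area formula: 2A = Σ (x_i·y_{i+1} − x_{i+1}·y_i), indices taken mod 9.
Σ = (52) + (36) + (60) + (34) + (-16) + (6) + (32) + (92) + (16) = 312
Area = |Σ|/2 = 156.

156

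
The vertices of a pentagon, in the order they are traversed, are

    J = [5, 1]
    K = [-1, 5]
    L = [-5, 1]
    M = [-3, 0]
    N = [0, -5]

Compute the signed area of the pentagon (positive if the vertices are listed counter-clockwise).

46.5

Σ = (26) + (24) + (3) + (15) + (25) = 93
Signed area = Σ/2 = 46.5 (positive ⇒ counter-clockwise traversal).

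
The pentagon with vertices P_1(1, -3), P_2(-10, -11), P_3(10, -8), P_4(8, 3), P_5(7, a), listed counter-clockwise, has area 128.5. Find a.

8

The doubled signed area Σ (x_i y_{i+1} − x_{i+1} y_i) is linear in a.
With a=0 it equals 201; the coefficient of a is 7 (from the two edges through P_5).
So 7·a + 201 = 2·128.5 = 257 ⇒ a = 8.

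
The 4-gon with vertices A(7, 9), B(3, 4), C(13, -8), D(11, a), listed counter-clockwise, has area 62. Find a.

2

The doubled signed area Σ (x_i y_{i+1} − x_{i+1} y_i) is linear in a.
With a=0 it equals 112; the coefficient of a is 6 (from the two edges through D).
So 6·a + 112 = 2·62 = 124 ⇒ a = 2.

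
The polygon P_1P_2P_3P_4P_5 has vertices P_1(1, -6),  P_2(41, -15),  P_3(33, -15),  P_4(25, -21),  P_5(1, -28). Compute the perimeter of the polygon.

|P_1P_2| = √((40)² + (-9)²) = √1681 = 41
|P_2P_3| = √((-8)² + (0)²) = √64 = 8
|P_3P_4| = √((-8)² + (-6)²) = √100 = 10
|P_4P_5| = √((-24)² + (-7)²) = √625 = 25
|P_5P_1| = √((0)² + (22)²) = √484 = 22
Perimeter = 41 + 8 + 10 + 25 + 22 = 106.

106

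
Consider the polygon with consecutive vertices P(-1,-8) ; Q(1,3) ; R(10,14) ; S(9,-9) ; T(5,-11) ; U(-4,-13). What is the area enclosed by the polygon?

Σ = (5) + (-16) + (-216) + (-54) + (-109) + (19) = -371
Area = |Σ|/2 = 185.5.

185.5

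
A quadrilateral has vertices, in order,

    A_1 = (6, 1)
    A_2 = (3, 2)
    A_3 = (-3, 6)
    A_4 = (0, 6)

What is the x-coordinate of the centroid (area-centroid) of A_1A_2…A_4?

Apply the shoelace formula. First the cross-terms c_i = x_i·y_{i+1} − x_{i+1}·y_i:
  9, 24, -18, -36  ⇒  2A = -21, A = -10.5.
Then Σ (x_i + x_{i+1})·c_i = -81, so x̄ = -81 / (6·(-10.5)) = 9/7.

9/7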